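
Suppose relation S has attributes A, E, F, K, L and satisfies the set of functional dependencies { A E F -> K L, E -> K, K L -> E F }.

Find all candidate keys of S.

Attribute A never appears on the right-hand side of any dependency, so A must belong to every candidate key.
{A}⁺ = {A}, which is not all of the schema, so we must add further attributes.
{A, E, F}⁺: AEF→KL adds K, L → {A, E, F, K, L}.
{A, E, L}⁺: E→K adds K; KL→EF adds F → {A, E, F, K, L}.
{A, K, L}⁺: KL→EF adds E, F → {A, E, F, K, L}.

{A, E, F}, {A, E, L}, {A, K, L}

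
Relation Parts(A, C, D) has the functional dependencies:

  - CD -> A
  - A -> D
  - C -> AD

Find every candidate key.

Attribute C never appears on the right-hand side of any dependency, so C must belong to every candidate key.
{C}⁺ = {A, C, D}, which is all of the schema, so {C} is the only candidate key.

(C)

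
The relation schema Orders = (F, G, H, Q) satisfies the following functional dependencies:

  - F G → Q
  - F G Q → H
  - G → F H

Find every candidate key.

Attribute G never appears on the right-hand side of any dependency, so G must belong to every candidate key.
{G}⁺ = {F, G, H, Q}, which is all of the schema, so {G} is the only candidate key.

{G}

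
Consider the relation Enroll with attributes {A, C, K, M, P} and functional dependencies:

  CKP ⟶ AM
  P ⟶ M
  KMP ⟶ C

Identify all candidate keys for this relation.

{K, P}⁺: P→M adds M; KMP→C adds C; CKP→AM adds A → {A, C, K, M, P}. Minimal: {P}⁺ = {M, P}; {K}⁺ = {K} — none reach the full schema.
No other minimal superkey exists.

(K, P)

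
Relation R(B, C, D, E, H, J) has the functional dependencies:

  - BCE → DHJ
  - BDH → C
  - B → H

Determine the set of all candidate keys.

Attributes B, E never appear on any right-hand side, so every candidate key must contain {B, E}.
{B, E}⁺ = {B, E, H}, which is not all of the schema, so we must add further attributes.
{B, C, E}⁺: BCE→DHJ adds D, H, J → {B, C, D, E, H, J}. Minimal: {C, E}⁺ = {C, E}; {B, E}⁺ = {B, E, H}; {B, C}⁺ = {B, C, H} — none reach the full schema.
{B, D, E}⁺: B→H adds H; BDH→C adds C; BCE→DHJ adds J → {B, C, D, E, H, J}. Minimal: {D, E}⁺ = {D, E}; {B, E}⁺ = {B, E, H}; {B, D}⁺ = {B, C, D, H} — none reach the full schema.
Any other superkey contains one of these as a subset, so there are no further candidate keys.

BCE; BDE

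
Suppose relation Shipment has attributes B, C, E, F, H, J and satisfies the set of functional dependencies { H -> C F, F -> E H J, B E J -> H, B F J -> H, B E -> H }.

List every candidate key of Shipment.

{B, E}; {B, F}; {B, H}

{B, E}⁺: BE→H adds H; H→CF adds C, F; F→EHJ adds J → {B, C, E, F, H, J}. Minimal: {E}⁺ = {E}; {B}⁺ = {B} — none reach the full schema.
{B, F}⁺: F→EHJ adds E, H, J; H→CF adds C → {B, C, E, F, H, J}. Minimal: {F}⁺ = {C, E, F, H, J}; {B}⁺ = {B} — none reach the full schema.
{B, H}⁺: H→CF adds C, F; F→EHJ adds E, J → {B, C, E, F, H, J}. Minimal: {H}⁺ = {C, E, F, H, J}; {B}⁺ = {B} — none reach the full schema.
Any other superkey contains one of these as a subset, so there are no further candidate keys.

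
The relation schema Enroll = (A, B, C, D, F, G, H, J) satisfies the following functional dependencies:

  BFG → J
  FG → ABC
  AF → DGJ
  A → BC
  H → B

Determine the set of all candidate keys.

Attributes F, H never appear on any right-hand side, so every candidate key must contain {F, H}.
{F, H}⁺ = {B, F, H}, which is not all of the schema, so we must add further attributes.
{A, F, H}⁺: AF→DGJ adds D, G, J; A→BC adds B, C → {A, B, C, D, F, G, H, J}. Minimal: {F, H}⁺ = {B, F, H}; {A, H}⁺ = {A, B, C, H}; {A, F}⁺ = {A, B, C, D, F, G, J} — none reach the full schema.
{F, G, H}⁺: FG→ABC adds A, B, C; AF→DGJ adds D, J → {A, B, C, D, F, G, H, J}. Minimal: {G, H}⁺ = {B, G, H}; {F, H}⁺ = {B, F, H}; {F, G}⁺ = {A, B, C, D, F, G, J} — none reach the full schema.
Any other superkey contains one of these as a subset, so there are no further candidate keys.

{A, F, H}; {F, G, H}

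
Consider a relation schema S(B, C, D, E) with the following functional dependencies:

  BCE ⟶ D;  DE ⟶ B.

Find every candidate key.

{B, C, E}, {C, D, E}

Attributes C, E never appear on any right-hand side, so every candidate key must contain {C, E}.
{C, E}⁺ = {C, E}, which is not all of the schema, so we must add further attributes.
{B, C, E}⁺: BCE→D adds D → {B, C, D, E}. Minimal: {C, E}⁺ = {C, E}; {B, E}⁺ = {B, E}; {B, C}⁺ = {B, C} — none reach the full schema.
{C, D, E}⁺: DE→B adds B → {B, C, D, E}. Minimal: {D, E}⁺ = {B, D, E}; {C, E}⁺ = {C, E}; {C, D}⁺ = {C, D} — none reach the full schema.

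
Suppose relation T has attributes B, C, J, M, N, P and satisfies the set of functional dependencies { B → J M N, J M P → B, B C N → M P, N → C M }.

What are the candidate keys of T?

{B}, {J, M, P}, {J, N, P}

{B}⁺: B→JMN adds J, M, N; N→CM adds C; BCN→MP adds P → {B, C, J, M, N, P}.
{J, M, P}⁺: JMP→B adds B; B→JMN adds N; N→CM adds C → {B, C, J, M, N, P}. Minimal: {M, P}⁺ = {M, P}; {J, P}⁺ = {J, P}; {J, M}⁺ = {J, M} — none reach the full schema.
{J, N, P}⁺: N→CM adds C, M; JMP→B adds B → {B, C, J, M, N, P}. Minimal: {N, P}⁺ = {C, M, N, P}; {J, P}⁺ = {J, P}; {J, N}⁺ = {C, J, M, N} — none reach the full schema.
Any other superkey contains one of these as a subset, so there are no further candidate keys.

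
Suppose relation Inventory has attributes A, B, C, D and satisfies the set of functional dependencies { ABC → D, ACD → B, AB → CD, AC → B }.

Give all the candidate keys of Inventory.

{A, B}, {A, C}

Attribute A never appears on the right-hand side of any dependency, so A must belong to every candidate key.
{A}⁺ = {A}, which is not all of the schema, so we must add further attributes.
{A, B}⁺: AB→CD adds C, D → {A, B, C, D}.
{A, C}⁺: AC→B adds B; ABC→D adds D → {A, B, C, D}.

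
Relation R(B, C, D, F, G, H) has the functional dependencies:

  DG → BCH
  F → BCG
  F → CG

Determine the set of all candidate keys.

{D, F}

Attributes D, F never appear on any right-hand side, so every candidate key must contain {D, F}.
{D, F}⁺ = {B, C, D, F, G, H}, which is all of the schema, so {D, F} is the only candidate key.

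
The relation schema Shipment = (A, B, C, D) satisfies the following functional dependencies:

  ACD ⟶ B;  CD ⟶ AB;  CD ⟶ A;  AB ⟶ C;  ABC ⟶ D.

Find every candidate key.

{A, B}⁺: AB→C adds C; ABC→D adds D → {A, B, C, D}. Minimal: {B}⁺ = {B}; {A}⁺ = {A} — none reach the full schema.
{C, D}⁺: CD→AB adds A, B → {A, B, C, D}. Minimal: {D}⁺ = {D}; {C}⁺ = {C} — none reach the full schema.

(A, B), (C, D)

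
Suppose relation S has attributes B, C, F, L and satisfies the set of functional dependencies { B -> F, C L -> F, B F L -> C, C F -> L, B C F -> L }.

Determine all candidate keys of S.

{B, C}⁺: B→F adds F; CF→L adds L → {B, C, F, L}. Minimal: {C}⁺ = {C}; {B}⁺ = {B, F} — none reach the full schema.
{B, L}⁺: B→F adds F; BFL→C adds C → {B, C, F, L}. Minimal: {L}⁺ = {L}; {B}⁺ = {B, F} — none reach the full schema.
Any other superkey contains one of these as a subset, so there are no further candidate keys.

(B, C); (B, L)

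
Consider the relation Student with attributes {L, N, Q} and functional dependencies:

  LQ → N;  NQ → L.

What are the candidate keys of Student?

Attribute Q never appears on the right-hand side of any dependency, so Q must belong to every candidate key.
{Q}⁺ = {Q}, which is not all of the schema, so we must add further attributes.
{L, Q}⁺: LQ→N adds N → {L, N, Q}. Minimal: {Q}⁺ = {Q}; {L}⁺ = {L} — none reach the full schema.
{N, Q}⁺: NQ→L adds L → {L, N, Q}. Minimal: {Q}⁺ = {Q}; {N}⁺ = {N} — none reach the full schema.

LQ, NQ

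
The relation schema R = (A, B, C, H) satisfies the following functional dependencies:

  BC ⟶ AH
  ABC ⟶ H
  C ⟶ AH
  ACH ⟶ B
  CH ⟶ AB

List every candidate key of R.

{C}

Attribute C never appears on the right-hand side of any dependency, so C must belong to every candidate key.
{C}⁺ = {A, B, C, H}, which is all of the schema, so {C} is the only candidate key.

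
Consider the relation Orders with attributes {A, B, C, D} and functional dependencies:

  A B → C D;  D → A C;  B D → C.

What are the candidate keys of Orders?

Attribute B never appears on the right-hand side of any dependency, so B must belong to every candidate key.
{B}⁺ = {B}, which is not all of the schema, so we must add further attributes.
{A, B}⁺: AB→CD adds C, D → {A, B, C, D}. Minimal: {B}⁺ = {B}; {A}⁺ = {A} — none reach the full schema.
{B, D}⁺: D→AC adds A, C → {A, B, C, D}. Minimal: {D}⁺ = {A, C, D}; {B}⁺ = {B} — none reach the full schema.

{A, B}, {B, D}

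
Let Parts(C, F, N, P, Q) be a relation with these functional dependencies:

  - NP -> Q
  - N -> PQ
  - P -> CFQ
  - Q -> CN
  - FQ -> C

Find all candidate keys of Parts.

N, P, Q

{N}⁺: N→PQ adds P, Q; P→CFQ adds C, F → {C, F, N, P, Q}.
{P}⁺: P→CFQ adds C, F, Q; Q→CN adds N → {C, F, N, P, Q}.
{Q}⁺: Q→CN adds C, N; N→PQ adds P; P→CFQ adds F → {C, F, N, P, Q}.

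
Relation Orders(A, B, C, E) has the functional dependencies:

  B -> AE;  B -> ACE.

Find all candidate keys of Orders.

B

Attribute B never appears on the right-hand side of any dependency, so B must belong to every candidate key.
{B}⁺ = {A, B, C, E}, which is all of the schema, so {B} is the only candidate key.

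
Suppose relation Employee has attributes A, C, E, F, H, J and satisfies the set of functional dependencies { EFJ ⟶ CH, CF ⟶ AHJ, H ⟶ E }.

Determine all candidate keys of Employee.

{C, F}⁺: CF→AHJ adds A, H, J; H→E adds E → {A, C, E, F, H, J}. Minimal: {F}⁺ = {F}; {C}⁺ = {C} — none reach the full schema.
{E, F, J}⁺: EFJ→CH adds C, H; CF→AHJ adds A → {A, C, E, F, H, J}. Minimal: {F, J}⁺ = {F, J}; {E, J}⁺ = {E, J}; {E, F}⁺ = {E, F} — none reach the full schema.
{F, H, J}⁺: H→E adds E; EFJ→CH adds C; CF→AHJ adds A → {A, C, E, F, H, J}. Minimal: {H, J}⁺ = {E, H, J}; {F, J}⁺ = {F, J}; {F, H}⁺ = {E, F, H} — none reach the full schema.
Any other superkey contains one of these as a subset, so there are no further candidate keys.

(C, F), (E, F, J), (F, H, J)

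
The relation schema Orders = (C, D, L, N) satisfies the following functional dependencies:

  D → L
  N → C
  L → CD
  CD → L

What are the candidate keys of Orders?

{D, N}⁺: D→L adds L; N→C adds C → {C, D, L, N}. Minimal: {N}⁺ = {C, N}; {D}⁺ = {C, D, L} — none reach the full schema.
{L, N}⁺: N→C adds C; L→CD adds D → {C, D, L, N}. Minimal: {N}⁺ = {C, N}; {L}⁺ = {C, D, L} — none reach the full schema.
Any other superkey contains one of these as a subset, so there are no further candidate keys.

(D, N), (L, N)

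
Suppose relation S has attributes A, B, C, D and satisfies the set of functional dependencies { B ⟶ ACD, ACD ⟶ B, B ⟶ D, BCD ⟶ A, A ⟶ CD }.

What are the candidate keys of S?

{A}, {B}

{A}⁺: A→CD adds C, D; ACD→B adds B → {A, B, C, D}.
{B}⁺: B→ACD adds A, C, D → {A, B, C, D}.
Any other superkey contains one of these as a subset, so there are no further candidate keys.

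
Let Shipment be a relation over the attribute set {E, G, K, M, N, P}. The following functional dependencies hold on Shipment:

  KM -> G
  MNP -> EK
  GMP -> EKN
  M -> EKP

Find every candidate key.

M

Attribute M never appears on the right-hand side of any dependency, so M must belong to every candidate key.
{M}⁺ = {E, G, K, M, N, P}, which is all of the schema, so {M} is the only candidate key.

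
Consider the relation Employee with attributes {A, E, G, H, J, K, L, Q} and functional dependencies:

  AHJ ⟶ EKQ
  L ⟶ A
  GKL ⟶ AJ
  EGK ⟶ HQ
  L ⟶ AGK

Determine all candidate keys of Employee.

{E, L}⁺: L→A adds A; L→AGK adds G, K; GKL→AJ adds J; EGK→HQ adds H, Q → {A, E, G, H, J, K, L, Q}. Minimal: {L}⁺ = {A, G, J, K, L}; {E}⁺ = {E} — none reach the full schema.
{H, L}⁺: L→A adds A; L→AGK adds G, K; GKL→AJ adds J; AHJ→EKQ adds E, Q → {A, E, G, H, J, K, L, Q}. Minimal: {L}⁺ = {A, G, J, K, L}; {H}⁺ = {H} — none reach the full schema.

EL, HL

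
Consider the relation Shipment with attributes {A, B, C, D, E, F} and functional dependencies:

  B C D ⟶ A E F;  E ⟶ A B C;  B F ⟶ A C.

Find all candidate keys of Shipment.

(D, E); (B, C, D); (B, D, F)

Attribute D never appears on the right-hand side of any dependency, so D must belong to every candidate key.
{D}⁺ = {D}, which is not all of the schema, so we must add further attributes.
{D, E}⁺: E→ABC adds A, B, C; BCD→AEF adds F → {A, B, C, D, E, F}.
{B, C, D}⁺: BCD→AEF adds A, E, F → {A, B, C, D, E, F}.
{B, D, F}⁺: BF→AC adds A, C; BCD→AEF adds E → {A, B, C, D, E, F}.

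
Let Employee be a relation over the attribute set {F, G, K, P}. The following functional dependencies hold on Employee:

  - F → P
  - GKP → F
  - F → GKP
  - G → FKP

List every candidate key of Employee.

F, G

{F}⁺: F→P adds P; F→GKP adds G, K → {F, G, K, P}.
{G}⁺: G→FKP adds F, K, P → {F, G, K, P}.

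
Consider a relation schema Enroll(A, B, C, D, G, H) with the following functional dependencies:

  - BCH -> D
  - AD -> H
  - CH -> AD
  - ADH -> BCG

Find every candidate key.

AD, CH

{A, D}⁺: AD→H adds H; ADH→BCG adds B, C, G → {A, B, C, D, G, H}. Minimal: {D}⁺ = {D}; {A}⁺ = {A} — none reach the full schema.
{C, H}⁺: CH→AD adds A, D; ADH→BCG adds B, G → {A, B, C, D, G, H}. Minimal: {H}⁺ = {H}; {C}⁺ = {C} — none reach the full schema.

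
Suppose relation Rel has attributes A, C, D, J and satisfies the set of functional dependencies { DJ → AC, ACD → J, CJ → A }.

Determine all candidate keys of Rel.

Attribute D never appears on the right-hand side of any dependency, so D must belong to every candidate key.
{D}⁺ = {D}, which is not all of the schema, so we must add further attributes.
{D, J}⁺: DJ→AC adds A, C → {A, C, D, J}.
{A, C, D}⁺: ACD→J adds J → {A, C, D, J}.

DJ, ACD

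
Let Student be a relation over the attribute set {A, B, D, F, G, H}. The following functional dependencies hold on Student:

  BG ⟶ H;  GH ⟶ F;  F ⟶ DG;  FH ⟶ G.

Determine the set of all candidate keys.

ABF, ABG

Attributes A, B never appear on any right-hand side, so every candidate key must contain {A, B}.
{A, B}⁺ = {A, B}, which is not all of the schema, so we must add further attributes.
{A, B, F}⁺: F→DG adds D, G; BG→H adds H → {A, B, D, F, G, H}. Minimal: {B, F}⁺ = {B, D, F, G, H}; {A, F}⁺ = {A, D, F, G}; {A, B}⁺ = {A, B} — none reach the full schema.
{A, B, G}⁺: BG→H adds H; GH→F adds F; F→DG adds D → {A, B, D, F, G, H}. Minimal: {B, G}⁺ = {B, D, F, G, H}; {A, G}⁺ = {A, G}; {A, B}⁺ = {A, B} — none reach the full schema.
Any other superkey contains one of these as a subset, so there are no further candidate keys.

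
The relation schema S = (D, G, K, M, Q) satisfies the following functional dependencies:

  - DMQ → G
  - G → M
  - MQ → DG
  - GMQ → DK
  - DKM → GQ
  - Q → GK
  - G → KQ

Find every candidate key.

(G), (Q), (D, K, M)

{G}⁺: G→M adds M; G→KQ adds K, Q; MQ→DG adds D → {D, G, K, M, Q}.
{Q}⁺: Q→GK adds G, K; G→M adds M; MQ→DG adds D → {D, G, K, M, Q}.
{D, K, M}⁺: DKM→GQ adds G, Q → {D, G, K, M, Q}. Minimal: {K, M}⁺ = {K, M}; {D, M}⁺ = {D, M}; {D, K}⁺ = {D, K} — none reach the full schema.
Any other superkey contains one of these as a subset, so there are no further candidate keys.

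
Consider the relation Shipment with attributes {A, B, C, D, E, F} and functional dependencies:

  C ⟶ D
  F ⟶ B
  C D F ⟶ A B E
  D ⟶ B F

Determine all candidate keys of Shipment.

Attribute C never appears on the right-hand side of any dependency, so C must belong to every candidate key.
{C}⁺ = {A, B, C, D, E, F}, which is all of the schema, so {C} is the only candidate key.

{C}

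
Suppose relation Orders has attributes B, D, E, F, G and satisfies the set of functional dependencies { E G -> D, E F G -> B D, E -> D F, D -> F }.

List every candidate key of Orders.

EG

Attributes E, G never appear on any right-hand side, so every candidate key must contain {E, G}.
{E, G}⁺ = {B, D, E, F, G}, which is all of the schema, so {E, G} is the only candidate key.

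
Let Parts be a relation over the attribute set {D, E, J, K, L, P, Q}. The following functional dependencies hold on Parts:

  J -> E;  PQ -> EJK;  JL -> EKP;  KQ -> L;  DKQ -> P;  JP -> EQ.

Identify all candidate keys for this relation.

{D, J, L}⁺: J→E adds E; JL→EKP adds K, P; JP→EQ adds Q → {D, E, J, K, L, P, Q}. Minimal: {J, L}⁺ = {E, J, K, L, P, Q}; {D, L}⁺ = {D, L}; {D, J}⁺ = {D, E, J} — none reach the full schema.
{D, J, P}⁺: J→E adds E; JP→EQ adds Q; PQ→EJK adds K; KQ→L adds L → {D, E, J, K, L, P, Q}. Minimal: {J, P}⁺ = {E, J, K, L, P, Q}; {D, P}⁺ = {D, P}; {D, J}⁺ = {D, E, J} — none reach the full schema.
{D, K, Q}⁺: KQ→L adds L; DKQ→P adds P; PQ→EJK adds E, J → {D, E, J, K, L, P, Q}. Minimal: {K, Q}⁺ = {K, L, Q}; {D, Q}⁺ = {D, Q}; {D, K}⁺ = {D, K} — none reach the full schema.
{D, P, Q}⁺: PQ→EJK adds E, J, K; KQ→L adds L → {D, E, J, K, L, P, Q}. Minimal: {P, Q}⁺ = {E, J, K, L, P, Q}; {D, Q}⁺ = {D, Q}; {D, P}⁺ = {D, P} — none reach the full schema.

{D, J, L}; {D, J, P}; {D, K, Q}; {D, P, Q}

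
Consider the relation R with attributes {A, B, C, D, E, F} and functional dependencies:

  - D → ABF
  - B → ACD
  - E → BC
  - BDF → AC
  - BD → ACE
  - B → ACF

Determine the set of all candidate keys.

{B}⁺: B→ACD adds A, C, D; BD→ACE adds E; B→ACF adds F → {A, B, C, D, E, F}.
{D}⁺: D→ABF adds A, B, F; B→ACD adds C; BD→ACE adds E → {A, B, C, D, E, F}.
{E}⁺: E→BC adds B, C; B→ACF adds A, F; B→ACD adds D → {A, B, C, D, E, F}.

B, D, E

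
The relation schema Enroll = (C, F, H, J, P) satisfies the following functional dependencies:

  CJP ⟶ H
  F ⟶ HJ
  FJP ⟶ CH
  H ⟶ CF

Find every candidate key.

(F, P), (H, P), (C, J, P)

Attribute P never appears on the right-hand side of any dependency, so P must belong to every candidate key.
{P}⁺ = {P}, which is not all of the schema, so we must add further attributes.
{F, P}⁺: F→HJ adds H, J; FJP→CH adds C → {C, F, H, J, P}. Minimal: {P}⁺ = {P}; {F}⁺ = {C, F, H, J} — none reach the full schema.
{H, P}⁺: H→CF adds C, F; F→HJ adds J → {C, F, H, J, P}. Minimal: {P}⁺ = {P}; {H}⁺ = {C, F, H, J} — none reach the full schema.
{C, J, P}⁺: CJP→H adds H; H→CF adds F → {C, F, H, J, P}. Minimal: {J, P}⁺ = {J, P}; {C, P}⁺ = {C, P}; {C, J}⁺ = {C, J} — none reach the full schema.
Any other superkey contains one of these as a subset, so there are no further candidate keys.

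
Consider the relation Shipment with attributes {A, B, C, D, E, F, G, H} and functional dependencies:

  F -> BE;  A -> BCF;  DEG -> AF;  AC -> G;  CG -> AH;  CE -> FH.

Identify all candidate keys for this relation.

Attribute D never appears on the right-hand side of any dependency, so D must belong to every candidate key.
{D}⁺ = {D}, which is not all of the schema, so we must add further attributes.
{A, D}⁺: A→BCF adds B, C, F; AC→G adds G; CG→AH adds H; F→BE adds E → {A, B, C, D, E, F, G, H}. Minimal: {D}⁺ = {D}; {A}⁺ = {A, B, C, E, F, G, H} — none reach the full schema.
{C, D, G}⁺: CG→AH adds A, H; A→BCF adds B, F; F→BE adds E → {A, B, C, D, E, F, G, H}. Minimal: {D, G}⁺ = {D, G}; {C, G}⁺ = {A, B, C, E, F, G, H}; {C, D}⁺ = {C, D} — none reach the full schema.
{D, E, G}⁺: DEG→AF adds A, F; F→BE adds B; A→BCF adds C; CG→AH adds H → {A, B, C, D, E, F, G, H}. Minimal: {E, G}⁺ = {E, G}; {D, G}⁺ = {D, G}; {D, E}⁺ = {D, E} — none reach the full schema.
{D, F, G}⁺: F→BE adds B, E; DEG→AF adds A; A→BCF adds C; CG→AH adds H → {A, B, C, D, E, F, G, H}. Minimal: {F, G}⁺ = {B, E, F, G}; {D, G}⁺ = {D, G}; {D, F}⁺ = {B, D, E, F} — none reach the full schema.

{A, D}, {C, D, G}, {D, E, G}, {D, F, G}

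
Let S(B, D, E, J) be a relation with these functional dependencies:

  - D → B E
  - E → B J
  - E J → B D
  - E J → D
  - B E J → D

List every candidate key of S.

{D}⁺: D→BE adds B, E; E→BJ adds J → {B, D, E, J}.
{E}⁺: E→BJ adds B, J; EJ→BD adds D → {B, D, E, J}.

(D), (E)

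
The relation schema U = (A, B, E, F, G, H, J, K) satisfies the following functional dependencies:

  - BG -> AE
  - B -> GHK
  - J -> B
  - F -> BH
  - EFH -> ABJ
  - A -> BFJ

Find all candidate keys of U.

A; B; F; J

{A}⁺: A→BFJ adds B, F, J; B→GHK adds G, H, K; BG→AE adds E → {A, B, E, F, G, H, J, K}.
{B}⁺: B→GHK adds G, H, K; BG→AE adds A, E; A→BFJ adds F, J → {A, B, E, F, G, H, J, K}.
{F}⁺: F→BH adds B, H; B→GHK adds G, K; BG→AE adds A, E; EFH→ABJ adds J → {A, B, E, F, G, H, J, K}.
{J}⁺: J→B adds B; B→GHK adds G, H, K; BG→AE adds A, E; A→BFJ adds F → {A, B, E, F, G, H, J, K}.
Any other superkey contains one of these as a subset, so there are no further candidate keys.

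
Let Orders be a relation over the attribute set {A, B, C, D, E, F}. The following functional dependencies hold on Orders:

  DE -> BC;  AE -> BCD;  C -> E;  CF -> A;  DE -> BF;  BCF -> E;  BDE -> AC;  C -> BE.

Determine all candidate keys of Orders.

{A, C}⁺: C→E adds E; C→BE adds B; AE→BCD adds D; DE→BF adds F → {A, B, C, D, E, F}.
{A, E}⁺: AE→BCD adds B, C, D; DE→BF adds F → {A, B, C, D, E, F}.
{C, D}⁺: C→E adds E; DE→BF adds B, F; BDE→AC adds A → {A, B, C, D, E, F}.
{C, F}⁺: C→E adds E; CF→A adds A; C→BE adds B; AE→BCD adds D → {A, B, C, D, E, F}.
{D, E}⁺: DE→BC adds B, C; DE→BF adds F; BDE→AC adds A → {A, B, C, D, E, F}.
Any other superkey contains one of these as a subset, so there are no further candidate keys.

{A, C}, {A, E}, {C, D}, {C, F}, {D, E}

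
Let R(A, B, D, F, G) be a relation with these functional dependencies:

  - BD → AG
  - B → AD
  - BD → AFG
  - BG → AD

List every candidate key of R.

Attribute B never appears on the right-hand side of any dependency, so B must belong to every candidate key.
{B}⁺ = {A, B, D, F, G}, which is all of the schema, so {B} is the only candidate key.

(B)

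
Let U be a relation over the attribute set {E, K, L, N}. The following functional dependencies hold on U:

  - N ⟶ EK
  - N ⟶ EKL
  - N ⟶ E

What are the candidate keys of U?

Attribute N never appears on the right-hand side of any dependency, so N must belong to every candidate key.
{N}⁺ = {E, K, L, N}, which is all of the schema, so {N} is the only candidate key.

{N}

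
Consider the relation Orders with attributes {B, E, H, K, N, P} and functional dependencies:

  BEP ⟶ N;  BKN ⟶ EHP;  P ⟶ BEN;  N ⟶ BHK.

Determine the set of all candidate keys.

N, P

{N}⁺: N→BHK adds B, H, K; BKN→EHP adds E, P → {B, E, H, K, N, P}.
{P}⁺: P→BEN adds B, E, N; N→BHK adds H, K → {B, E, H, K, N, P}.
Any other superkey contains one of these as a subset, so there are no further candidate keys.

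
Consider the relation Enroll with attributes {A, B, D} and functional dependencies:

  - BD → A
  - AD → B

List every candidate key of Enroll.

Attribute D never appears on the right-hand side of any dependency, so D must belong to every candidate key.
{D}⁺ = {D}, which is not all of the schema, so we must add further attributes.
{A, D}⁺: AD→B adds B → {A, B, D}.
{B, D}⁺: BD→A adds A → {A, B, D}.

{A, D}, {B, D}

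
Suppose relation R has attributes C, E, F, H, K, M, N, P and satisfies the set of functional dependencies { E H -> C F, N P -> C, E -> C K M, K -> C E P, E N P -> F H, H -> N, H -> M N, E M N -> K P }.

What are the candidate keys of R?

{E, H}, {E, N}, {H, K}, {K, N}

{E, H}⁺: EH→CF adds C, F; E→CKM adds K, M; K→CEP adds P; H→N adds N → {C, E, F, H, K, M, N, P}. Minimal: {H}⁺ = {H, M, N}; {E}⁺ = {C, E, K, M, P} — none reach the full schema.
{E, N}⁺: E→CKM adds C, K, M; K→CEP adds P; ENP→FH adds F, H → {C, E, F, H, K, M, N, P}. Minimal: {N}⁺ = {N}; {E}⁺ = {C, E, K, M, P} — none reach the full schema.
{H, K}⁺: K→CEP adds C, E, P; H→N adds N; H→MN adds M; EH→CF adds F → {C, E, F, H, K, M, N, P}. Minimal: {K}⁺ = {C, E, K, M, P}; {H}⁺ = {H, M, N} — none reach the full schema.
{K, N}⁺: K→CEP adds C, E, P; ENP→FH adds F, H; H→MN adds M → {C, E, F, H, K, M, N, P}. Minimal: {N}⁺ = {N}; {K}⁺ = {C, E, K, M, P} — none reach the full schema.
Any other superkey contains one of these as a subset, so there are no further candidate keys.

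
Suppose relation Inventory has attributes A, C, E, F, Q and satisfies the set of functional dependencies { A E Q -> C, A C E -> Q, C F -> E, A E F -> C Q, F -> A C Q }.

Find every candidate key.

F

Attribute F never appears on the right-hand side of any dependency, so F must belong to every candidate key.
{F}⁺ = {A, C, E, F, Q}, which is all of the schema, so {F} is the only candidate key.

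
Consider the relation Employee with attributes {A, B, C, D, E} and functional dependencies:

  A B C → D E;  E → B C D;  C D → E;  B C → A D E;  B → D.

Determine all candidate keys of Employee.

{E}⁺: E→BCD adds B, C, D; BC→ADE adds A → {A, B, C, D, E}.
{B, C}⁺: BC→ADE adds A, D, E → {A, B, C, D, E}. Minimal: {C}⁺ = {C}; {B}⁺ = {B, D} — none reach the full schema.
{C, D}⁺: CD→E adds E; E→BCD adds B; BC→ADE adds A → {A, B, C, D, E}. Minimal: {D}⁺ = {D}; {C}⁺ = {C} — none reach the full schema.
Any other superkey contains one of these as a subset, so there are no further candidate keys.

{E}, {B, C}, {C, D}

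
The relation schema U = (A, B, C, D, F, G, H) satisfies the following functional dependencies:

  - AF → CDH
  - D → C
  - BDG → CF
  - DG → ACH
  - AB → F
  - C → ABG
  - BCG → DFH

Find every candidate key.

{C}, {D}, {A, B}, {A, F}

{C}⁺: C→ABG adds A, B, G; BCG→DFH adds D, F, H → {A, B, C, D, F, G, H}.
{D}⁺: D→C adds C; C→ABG adds A, B, G; BCG→DFH adds F, H → {A, B, C, D, F, G, H}.
{A, B}⁺: AB→F adds F; AF→CDH adds C, D, H; C→ABG adds G → {A, B, C, D, F, G, H}.
{A, F}⁺: AF→CDH adds C, D, H; C→ABG adds B, G → {A, B, C, D, F, G, H}.
Any other superkey contains one of these as a subset, so there are no further candidate keys.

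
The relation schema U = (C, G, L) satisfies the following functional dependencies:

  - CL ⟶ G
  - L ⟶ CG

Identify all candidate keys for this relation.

L

Attribute L never appears on the right-hand side of any dependency, so L must belong to every candidate key.
{L}⁺ = {C, G, L}, which is all of the schema, so {L} is the only candidate key.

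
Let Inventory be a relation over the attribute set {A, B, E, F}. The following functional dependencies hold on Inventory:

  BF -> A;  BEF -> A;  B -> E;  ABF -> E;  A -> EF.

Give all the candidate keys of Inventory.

Attribute B never appears on the right-hand side of any dependency, so B must belong to every candidate key.
{B}⁺ = {B, E}, which is not all of the schema, so we must add further attributes.
{A, B}⁺: B→E adds E; A→EF adds F → {A, B, E, F}. Minimal: {B}⁺ = {B, E}; {A}⁺ = {A, E, F} — none reach the full schema.
{B, F}⁺: BF→A adds A; B→E adds E → {A, B, E, F}. Minimal: {F}⁺ = {F}; {B}⁺ = {B, E} — none reach the full schema.

(A, B), (B, F)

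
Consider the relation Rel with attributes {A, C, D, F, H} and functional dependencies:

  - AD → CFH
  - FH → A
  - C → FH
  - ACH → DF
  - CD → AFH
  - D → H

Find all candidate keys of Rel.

(C); (A, D); (D, F)

{C}⁺: C→FH adds F, H; FH→A adds A; ACH→DF adds D → {A, C, D, F, H}.
{A, D}⁺: AD→CFH adds C, F, H → {A, C, D, F, H}. Minimal: {D}⁺ = {D, H}; {A}⁺ = {A} — none reach the full schema.
{D, F}⁺: D→H adds H; FH→A adds A; AD→CFH adds C → {A, C, D, F, H}. Minimal: {F}⁺ = {F}; {D}⁺ = {D, H} — none reach the full schema.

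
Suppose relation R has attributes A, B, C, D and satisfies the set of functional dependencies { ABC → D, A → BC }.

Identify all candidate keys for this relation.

Attribute A never appears on the right-hand side of any dependency, so A must belong to every candidate key.
{A}⁺ = {A, B, C, D}, which is all of the schema, so {A} is the only candidate key.

{A}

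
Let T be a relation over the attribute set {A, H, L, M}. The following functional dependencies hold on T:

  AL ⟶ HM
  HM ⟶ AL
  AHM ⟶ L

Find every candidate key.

AL, HM

{A, L}⁺: AL→HM adds H, M → {A, H, L, M}. Minimal: {L}⁺ = {L}; {A}⁺ = {A} — none reach the full schema.
{H, M}⁺: HM→AL adds A, L → {A, H, L, M}. Minimal: {M}⁺ = {M}; {H}⁺ = {H} — none reach the full schema.
Any other superkey contains one of these as a subset, so there are no further candidate keys.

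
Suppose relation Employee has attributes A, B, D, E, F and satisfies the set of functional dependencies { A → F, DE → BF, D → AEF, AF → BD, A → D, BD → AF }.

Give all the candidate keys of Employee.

{A}, {D}

{A}⁺: A→F adds F; AF→BD adds B, D; D→AEF adds E → {A, B, D, E, F}.
{D}⁺: D→AEF adds A, E, F; AF→BD adds B → {A, B, D, E, F}.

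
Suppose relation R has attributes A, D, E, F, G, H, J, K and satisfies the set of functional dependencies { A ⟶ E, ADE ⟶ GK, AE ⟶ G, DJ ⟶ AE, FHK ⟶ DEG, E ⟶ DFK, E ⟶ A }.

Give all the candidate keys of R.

Attributes H, J never appear on any right-hand side, so every candidate key must contain {H, J}.
{H, J}⁺ = {H, J}, which is not all of the schema, so we must add further attributes.
{A, H, J}⁺: A→E adds E; AE→G adds G; E→DFK adds D, F, K → {A, D, E, F, G, H, J, K}. Minimal: {H, J}⁺ = {H, J}; {A, J}⁺ = {A, D, E, F, G, J, K}; {A, H}⁺ = {A, D, E, F, G, H, K} — none reach the full schema.
{D, H, J}⁺: DJ→AE adds A, E; E→DFK adds F, K; ADE→GK adds G → {A, D, E, F, G, H, J, K}. Minimal: {H, J}⁺ = {H, J}; {D, J}⁺ = {A, D, E, F, G, J, K}; {D, H}⁺ = {D, H} — none reach the full schema.
{E, H, J}⁺: E→DFK adds D, F, K; E→A adds A; ADE→GK adds G → {A, D, E, F, G, H, J, K}. Minimal: {H, J}⁺ = {H, J}; {E, J}⁺ = {A, D, E, F, G, J, K}; {E, H}⁺ = {A, D, E, F, G, H, K} — none reach the full schema.
{F, H, J, K}⁺: FHK→DEG adds D, E, G; E→A adds A → {A, D, E, F, G, H, J, K}. Minimal: {H, J, K}⁺ = {H, J, K}; {F, J, K}⁺ = {F, J, K}; {F, H, K}⁺ = {A, D, E, F, G, H, K}; … — none reach the full schema.

AHJ, DHJ, EHJ, FHJK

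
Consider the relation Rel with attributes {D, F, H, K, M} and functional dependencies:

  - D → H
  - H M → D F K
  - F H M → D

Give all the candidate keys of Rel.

{D, M}⁺: D→H adds H; HM→DFK adds F, K → {D, F, H, K, M}. Minimal: {M}⁺ = {M}; {D}⁺ = {D, H} — none reach the full schema.
{H, M}⁺: HM→DFK adds D, F, K → {D, F, H, K, M}. Minimal: {M}⁺ = {M}; {H}⁺ = {H} — none reach the full schema.

DM; HM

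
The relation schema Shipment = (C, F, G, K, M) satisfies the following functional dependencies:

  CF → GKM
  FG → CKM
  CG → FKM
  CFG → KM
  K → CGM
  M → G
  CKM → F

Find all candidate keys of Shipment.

K, CF, CG, CM, FG, FM

{K}⁺: K→CGM adds C, G, M; CKM→F adds F → {C, F, G, K, M}.
{C, F}⁺: CF→GKM adds G, K, M → {C, F, G, K, M}.
{C, G}⁺: CG→FKM adds F, K, M → {C, F, G, K, M}.
{C, M}⁺: M→G adds G; CG→FKM adds F, K → {C, F, G, K, M}.
{F, G}⁺: FG→CKM adds C, K, M → {C, F, G, K, M}.
{F, M}⁺: M→G adds G; FG→CKM adds C, K → {C, F, G, K, M}.
Any other superkey contains one of these as a subset, so there are no further candidate keys.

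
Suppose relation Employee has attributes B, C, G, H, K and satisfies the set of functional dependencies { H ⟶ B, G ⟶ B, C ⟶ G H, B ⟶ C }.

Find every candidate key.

{B, K}; {C, K}; {G, K}; {H, K}

{B, K}⁺: B→C adds C; C→GH adds G, H → {B, C, G, H, K}.
{C, K}⁺: C→GH adds G, H; H→B adds B → {B, C, G, H, K}.
{G, K}⁺: G→B adds B; B→C adds C; C→GH adds H → {B, C, G, H, K}.
{H, K}⁺: H→B adds B; B→C adds C; C→GH adds G → {B, C, G, H, K}.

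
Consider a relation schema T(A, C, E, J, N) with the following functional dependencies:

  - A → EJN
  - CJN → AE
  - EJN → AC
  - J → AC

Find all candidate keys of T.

A, J

{A}⁺: A→EJN adds E, J, N; EJN→AC adds C → {A, C, E, J, N}.
{J}⁺: J→AC adds A, C; A→EJN adds E, N → {A, C, E, J, N}.
Any other superkey contains one of these as a subset, so there are no further candidate keys.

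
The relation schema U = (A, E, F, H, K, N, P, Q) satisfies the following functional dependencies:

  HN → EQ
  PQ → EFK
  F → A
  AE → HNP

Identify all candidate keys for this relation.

{A, E}, {E, F}, {P, Q}, {A, H, N}, {F, H, N}, {H, N, P}

{A, E}⁺: AE→HNP adds H, N, P; HN→EQ adds Q; PQ→EFK adds F, K → {A, E, F, H, K, N, P, Q}. Minimal: {E}⁺ = {E}; {A}⁺ = {A} — none reach the full schema.
{E, F}⁺: F→A adds A; AE→HNP adds H, N, P; HN→EQ adds Q; PQ→EFK adds K → {A, E, F, H, K, N, P, Q}. Minimal: {F}⁺ = {A, F}; {E}⁺ = {E} — none reach the full schema.
{P, Q}⁺: PQ→EFK adds E, F, K; F→A adds A; AE→HNP adds H, N → {A, E, F, H, K, N, P, Q}. Minimal: {Q}⁺ = {Q}; {P}⁺ = {P} — none reach the full schema.
{A, H, N}⁺: HN→EQ adds E, Q; AE→HNP adds P; PQ→EFK adds F, K → {A, E, F, H, K, N, P, Q}. Minimal: {H, N}⁺ = {E, H, N, Q}; {A, N}⁺ = {A, N}; {A, H}⁺ = {A, H} — none reach the full schema.
{F, H, N}⁺: HN→EQ adds E, Q; F→A adds A; AE→HNP adds P; PQ→EFK adds K → {A, E, F, H, K, N, P, Q}. Minimal: {H, N}⁺ = {E, H, N, Q}; {F, N}⁺ = {A, F, N}; {F, H}⁺ = {A, F, H} — none reach the full schema.
{H, N, P}⁺: HN→EQ adds E, Q; PQ→EFK adds F, K; F→A adds A → {A, E, F, H, K, N, P, Q}. Minimal: {N, P}⁺ = {N, P}; {H, P}⁺ = {H, P}; {H, N}⁺ = {E, H, N, Q} — none reach the full schema.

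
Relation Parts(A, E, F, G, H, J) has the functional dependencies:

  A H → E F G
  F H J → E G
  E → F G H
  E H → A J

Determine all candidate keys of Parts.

(E), (A, H), (F, H, J)

{E}⁺: E→FGH adds F, G, H; EH→AJ adds A, J → {A, E, F, G, H, J}.
{A, H}⁺: AH→EFG adds E, F, G; EH→AJ adds J → {A, E, F, G, H, J}.
{F, H, J}⁺: FHJ→EG adds E, G; EH→AJ adds A → {A, E, F, G, H, J}.
Any other superkey contains one of these as a subset, so there are no further candidate keys.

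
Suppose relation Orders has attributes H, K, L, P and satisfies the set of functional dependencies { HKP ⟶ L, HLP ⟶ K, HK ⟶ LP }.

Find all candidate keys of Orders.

{H, K}⁺: HK→LP adds L, P → {H, K, L, P}.
{H, L, P}⁺: HLP→K adds K → {H, K, L, P}.
Any other superkey contains one of these as a subset, so there are no further candidate keys.

HK; HLP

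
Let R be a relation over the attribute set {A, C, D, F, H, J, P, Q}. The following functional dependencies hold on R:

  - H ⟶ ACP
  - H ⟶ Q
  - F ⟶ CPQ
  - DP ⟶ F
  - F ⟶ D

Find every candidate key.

{D, H, J}, {F, H, J}

Attributes H, J never appear on any right-hand side, so every candidate key must contain {H, J}.
{H, J}⁺ = {A, C, H, J, P, Q}, which is not all of the schema, so we must add further attributes.
{D, H, J}⁺: H→ACP adds A, C, P; H→Q adds Q; DP→F adds F → {A, C, D, F, H, J, P, Q}.
{F, H, J}⁺: H→ACP adds A, C, P; H→Q adds Q; F→D adds D → {A, C, D, F, H, J, P, Q}.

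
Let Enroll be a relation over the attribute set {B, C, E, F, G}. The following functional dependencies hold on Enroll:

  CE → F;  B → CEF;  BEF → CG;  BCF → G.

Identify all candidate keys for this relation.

B

Attribute B never appears on the right-hand side of any dependency, so B must belong to every candidate key.
{B}⁺ = {B, C, E, F, G}, which is all of the schema, so {B} is the only candidate key.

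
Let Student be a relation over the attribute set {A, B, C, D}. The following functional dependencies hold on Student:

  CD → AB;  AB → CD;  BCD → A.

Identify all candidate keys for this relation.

{A, B}⁺: AB→CD adds C, D → {A, B, C, D}. Minimal: {B}⁺ = {B}; {A}⁺ = {A} — none reach the full schema.
{C, D}⁺: CD→AB adds A, B → {A, B, C, D}. Minimal: {D}⁺ = {D}; {C}⁺ = {C} — none reach the full schema.
Any other superkey contains one of these as a subset, so there are no further candidate keys.

AB, CD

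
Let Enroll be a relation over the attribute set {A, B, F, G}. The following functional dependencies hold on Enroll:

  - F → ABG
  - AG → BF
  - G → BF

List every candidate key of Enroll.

{F}, {G}

{F}⁺: F→ABG adds A, B, G → {A, B, F, G}.
{G}⁺: G→BF adds B, F; F→ABG adds A → {A, B, F, G}.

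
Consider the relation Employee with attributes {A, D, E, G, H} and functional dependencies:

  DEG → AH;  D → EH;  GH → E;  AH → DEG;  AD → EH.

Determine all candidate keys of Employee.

AD; AH; DG

{A, D}⁺: D→EH adds E, H; AH→DEG adds G → {A, D, E, G, H}.
{A, H}⁺: AH→DEG adds D, E, G → {A, D, E, G, H}.
{D, G}⁺: D→EH adds E, H; DEG→AH adds A → {A, D, E, G, H}.
Any other superkey contains one of these as a subset, so there are no further candidate keys.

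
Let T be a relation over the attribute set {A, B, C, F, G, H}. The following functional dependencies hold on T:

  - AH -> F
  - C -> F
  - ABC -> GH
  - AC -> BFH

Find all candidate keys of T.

Attributes A, C never appear on any right-hand side, so every candidate key must contain {A, C}.
{A, C}⁺ = {A, B, C, F, G, H}, which is all of the schema, so {A, C} is the only candidate key.

(A, C)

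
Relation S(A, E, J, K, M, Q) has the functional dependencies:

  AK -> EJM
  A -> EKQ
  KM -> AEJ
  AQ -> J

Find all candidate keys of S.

{A}⁺: A→EKQ adds E, K, Q; AQ→J adds J; AK→EJM adds M → {A, E, J, K, M, Q}.
{K, M}⁺: KM→AEJ adds A, E, J; A→EKQ adds Q → {A, E, J, K, M, Q}. Minimal: {M}⁺ = {M}; {K}⁺ = {K} — none reach the full schema.
Any other superkey contains one of these as a subset, so there are no further candidate keys.

(A); (K, M)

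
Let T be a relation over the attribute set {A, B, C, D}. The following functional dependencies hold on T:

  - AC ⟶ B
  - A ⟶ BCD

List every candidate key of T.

Attribute A never appears on the right-hand side of any dependency, so A must belong to every candidate key.
{A}⁺ = {A, B, C, D}, which is all of the schema, so {A} is the only candidate key.

(A)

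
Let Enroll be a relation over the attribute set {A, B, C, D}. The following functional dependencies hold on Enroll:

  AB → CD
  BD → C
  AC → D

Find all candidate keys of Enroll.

{A, B}

Attributes A, B never appear on any right-hand side, so every candidate key must contain {A, B}.
{A, B}⁺ = {A, B, C, D}, which is all of the schema, so {A, B} is the only candidate key.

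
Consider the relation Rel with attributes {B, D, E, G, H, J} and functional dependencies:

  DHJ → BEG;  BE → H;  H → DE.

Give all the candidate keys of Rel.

Attribute J never appears on the right-hand side of any dependency, so J must belong to every candidate key.
{J}⁺ = {J}, which is not all of the schema, so we must add further attributes.
{H, J}⁺: H→DE adds D, E; DHJ→BEG adds B, G → {B, D, E, G, H, J}. Minimal: {J}⁺ = {J}; {H}⁺ = {D, E, H} — none reach the full schema.
{B, E, J}⁺: BE→H adds H; H→DE adds D; DHJ→BEG adds G → {B, D, E, G, H, J}. Minimal: {E, J}⁺ = {E, J}; {B, J}⁺ = {B, J}; {B, E}⁺ = {B, D, E, H} — none reach the full schema.

{H, J}; {B, E, J}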